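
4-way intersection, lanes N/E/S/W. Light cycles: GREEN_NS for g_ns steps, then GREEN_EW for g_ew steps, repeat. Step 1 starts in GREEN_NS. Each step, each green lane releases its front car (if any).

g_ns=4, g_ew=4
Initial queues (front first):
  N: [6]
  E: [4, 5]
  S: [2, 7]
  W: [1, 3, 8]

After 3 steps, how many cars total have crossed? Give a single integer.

Answer: 3

Derivation:
Step 1 [NS]: N:car6-GO,E:wait,S:car2-GO,W:wait | queues: N=0 E=2 S=1 W=3
Step 2 [NS]: N:empty,E:wait,S:car7-GO,W:wait | queues: N=0 E=2 S=0 W=3
Step 3 [NS]: N:empty,E:wait,S:empty,W:wait | queues: N=0 E=2 S=0 W=3
Cars crossed by step 3: 3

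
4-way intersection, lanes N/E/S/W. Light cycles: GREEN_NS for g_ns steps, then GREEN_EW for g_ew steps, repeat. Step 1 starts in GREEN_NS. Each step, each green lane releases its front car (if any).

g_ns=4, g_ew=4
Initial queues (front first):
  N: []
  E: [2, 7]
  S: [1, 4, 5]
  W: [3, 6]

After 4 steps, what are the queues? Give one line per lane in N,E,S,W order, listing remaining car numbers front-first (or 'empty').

Step 1 [NS]: N:empty,E:wait,S:car1-GO,W:wait | queues: N=0 E=2 S=2 W=2
Step 2 [NS]: N:empty,E:wait,S:car4-GO,W:wait | queues: N=0 E=2 S=1 W=2
Step 3 [NS]: N:empty,E:wait,S:car5-GO,W:wait | queues: N=0 E=2 S=0 W=2
Step 4 [NS]: N:empty,E:wait,S:empty,W:wait | queues: N=0 E=2 S=0 W=2

N: empty
E: 2 7
S: empty
W: 3 6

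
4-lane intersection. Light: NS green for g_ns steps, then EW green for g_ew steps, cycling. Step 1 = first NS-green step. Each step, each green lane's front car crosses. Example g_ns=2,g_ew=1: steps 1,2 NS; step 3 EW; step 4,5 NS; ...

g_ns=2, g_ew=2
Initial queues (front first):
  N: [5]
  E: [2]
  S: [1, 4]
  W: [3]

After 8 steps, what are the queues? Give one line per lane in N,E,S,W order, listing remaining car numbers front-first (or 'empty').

Step 1 [NS]: N:car5-GO,E:wait,S:car1-GO,W:wait | queues: N=0 E=1 S=1 W=1
Step 2 [NS]: N:empty,E:wait,S:car4-GO,W:wait | queues: N=0 E=1 S=0 W=1
Step 3 [EW]: N:wait,E:car2-GO,S:wait,W:car3-GO | queues: N=0 E=0 S=0 W=0

N: empty
E: empty
S: empty
W: empty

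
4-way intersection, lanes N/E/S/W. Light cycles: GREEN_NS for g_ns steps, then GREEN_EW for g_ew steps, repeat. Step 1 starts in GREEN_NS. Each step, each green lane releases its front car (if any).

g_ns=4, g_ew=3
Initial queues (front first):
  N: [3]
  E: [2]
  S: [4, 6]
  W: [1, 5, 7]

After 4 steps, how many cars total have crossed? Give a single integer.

Answer: 3

Derivation:
Step 1 [NS]: N:car3-GO,E:wait,S:car4-GO,W:wait | queues: N=0 E=1 S=1 W=3
Step 2 [NS]: N:empty,E:wait,S:car6-GO,W:wait | queues: N=0 E=1 S=0 W=3
Step 3 [NS]: N:empty,E:wait,S:empty,W:wait | queues: N=0 E=1 S=0 W=3
Step 4 [NS]: N:empty,E:wait,S:empty,W:wait | queues: N=0 E=1 S=0 W=3
Cars crossed by step 4: 3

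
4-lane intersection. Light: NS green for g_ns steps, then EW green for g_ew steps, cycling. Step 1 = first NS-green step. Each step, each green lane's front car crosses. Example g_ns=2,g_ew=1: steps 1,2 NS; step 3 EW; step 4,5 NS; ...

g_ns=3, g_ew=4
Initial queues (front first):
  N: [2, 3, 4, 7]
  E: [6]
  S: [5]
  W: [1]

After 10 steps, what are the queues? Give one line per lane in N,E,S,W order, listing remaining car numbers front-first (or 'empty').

Step 1 [NS]: N:car2-GO,E:wait,S:car5-GO,W:wait | queues: N=3 E=1 S=0 W=1
Step 2 [NS]: N:car3-GO,E:wait,S:empty,W:wait | queues: N=2 E=1 S=0 W=1
Step 3 [NS]: N:car4-GO,E:wait,S:empty,W:wait | queues: N=1 E=1 S=0 W=1
Step 4 [EW]: N:wait,E:car6-GO,S:wait,W:car1-GO | queues: N=1 E=0 S=0 W=0
Step 5 [EW]: N:wait,E:empty,S:wait,W:empty | queues: N=1 E=0 S=0 W=0
Step 6 [EW]: N:wait,E:empty,S:wait,W:empty | queues: N=1 E=0 S=0 W=0
Step 7 [EW]: N:wait,E:empty,S:wait,W:empty | queues: N=1 E=0 S=0 W=0
Step 8 [NS]: N:car7-GO,E:wait,S:empty,W:wait | queues: N=0 E=0 S=0 W=0

N: empty
E: empty
S: empty
W: empty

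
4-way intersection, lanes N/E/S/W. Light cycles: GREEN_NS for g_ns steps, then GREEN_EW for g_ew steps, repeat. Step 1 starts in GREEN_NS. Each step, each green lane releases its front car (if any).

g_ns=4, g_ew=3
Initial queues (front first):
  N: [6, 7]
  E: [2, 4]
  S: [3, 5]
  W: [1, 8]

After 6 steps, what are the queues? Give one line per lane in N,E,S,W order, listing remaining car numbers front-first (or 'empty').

Step 1 [NS]: N:car6-GO,E:wait,S:car3-GO,W:wait | queues: N=1 E=2 S=1 W=2
Step 2 [NS]: N:car7-GO,E:wait,S:car5-GO,W:wait | queues: N=0 E=2 S=0 W=2
Step 3 [NS]: N:empty,E:wait,S:empty,W:wait | queues: N=0 E=2 S=0 W=2
Step 4 [NS]: N:empty,E:wait,S:empty,W:wait | queues: N=0 E=2 S=0 W=2
Step 5 [EW]: N:wait,E:car2-GO,S:wait,W:car1-GO | queues: N=0 E=1 S=0 W=1
Step 6 [EW]: N:wait,E:car4-GO,S:wait,W:car8-GO | queues: N=0 E=0 S=0 W=0

N: empty
E: empty
S: empty
W: empty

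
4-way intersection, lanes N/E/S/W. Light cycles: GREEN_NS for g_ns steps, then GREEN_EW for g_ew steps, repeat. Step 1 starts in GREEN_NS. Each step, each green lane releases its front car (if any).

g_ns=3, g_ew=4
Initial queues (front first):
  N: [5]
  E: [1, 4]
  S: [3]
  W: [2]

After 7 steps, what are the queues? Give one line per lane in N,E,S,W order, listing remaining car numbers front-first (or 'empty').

Step 1 [NS]: N:car5-GO,E:wait,S:car3-GO,W:wait | queues: N=0 E=2 S=0 W=1
Step 2 [NS]: N:empty,E:wait,S:empty,W:wait | queues: N=0 E=2 S=0 W=1
Step 3 [NS]: N:empty,E:wait,S:empty,W:wait | queues: N=0 E=2 S=0 W=1
Step 4 [EW]: N:wait,E:car1-GO,S:wait,W:car2-GO | queues: N=0 E=1 S=0 W=0
Step 5 [EW]: N:wait,E:car4-GO,S:wait,W:empty | queues: N=0 E=0 S=0 W=0

N: empty
E: empty
S: empty
W: empty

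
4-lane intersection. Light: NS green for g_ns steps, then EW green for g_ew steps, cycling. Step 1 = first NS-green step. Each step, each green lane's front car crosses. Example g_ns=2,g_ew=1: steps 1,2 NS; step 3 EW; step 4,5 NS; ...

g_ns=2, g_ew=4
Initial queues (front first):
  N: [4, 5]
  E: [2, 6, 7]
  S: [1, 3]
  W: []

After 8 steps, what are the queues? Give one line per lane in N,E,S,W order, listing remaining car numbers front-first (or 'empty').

Step 1 [NS]: N:car4-GO,E:wait,S:car1-GO,W:wait | queues: N=1 E=3 S=1 W=0
Step 2 [NS]: N:car5-GO,E:wait,S:car3-GO,W:wait | queues: N=0 E=3 S=0 W=0
Step 3 [EW]: N:wait,E:car2-GO,S:wait,W:empty | queues: N=0 E=2 S=0 W=0
Step 4 [EW]: N:wait,E:car6-GO,S:wait,W:empty | queues: N=0 E=1 S=0 W=0
Step 5 [EW]: N:wait,E:car7-GO,S:wait,W:empty | queues: N=0 E=0 S=0 W=0

N: empty
E: empty
S: empty
W: empty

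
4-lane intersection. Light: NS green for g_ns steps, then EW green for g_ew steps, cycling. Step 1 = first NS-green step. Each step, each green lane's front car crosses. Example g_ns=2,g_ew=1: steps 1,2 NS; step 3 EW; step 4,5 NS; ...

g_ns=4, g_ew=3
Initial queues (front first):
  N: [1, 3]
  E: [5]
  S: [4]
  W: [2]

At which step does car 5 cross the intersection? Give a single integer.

Step 1 [NS]: N:car1-GO,E:wait,S:car4-GO,W:wait | queues: N=1 E=1 S=0 W=1
Step 2 [NS]: N:car3-GO,E:wait,S:empty,W:wait | queues: N=0 E=1 S=0 W=1
Step 3 [NS]: N:empty,E:wait,S:empty,W:wait | queues: N=0 E=1 S=0 W=1
Step 4 [NS]: N:empty,E:wait,S:empty,W:wait | queues: N=0 E=1 S=0 W=1
Step 5 [EW]: N:wait,E:car5-GO,S:wait,W:car2-GO | queues: N=0 E=0 S=0 W=0
Car 5 crosses at step 5

5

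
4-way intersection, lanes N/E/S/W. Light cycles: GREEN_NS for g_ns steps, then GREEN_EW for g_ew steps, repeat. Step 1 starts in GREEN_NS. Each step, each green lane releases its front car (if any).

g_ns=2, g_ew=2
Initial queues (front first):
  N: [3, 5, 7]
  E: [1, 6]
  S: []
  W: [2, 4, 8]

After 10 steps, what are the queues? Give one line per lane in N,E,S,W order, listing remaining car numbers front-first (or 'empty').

Step 1 [NS]: N:car3-GO,E:wait,S:empty,W:wait | queues: N=2 E=2 S=0 W=3
Step 2 [NS]: N:car5-GO,E:wait,S:empty,W:wait | queues: N=1 E=2 S=0 W=3
Step 3 [EW]: N:wait,E:car1-GO,S:wait,W:car2-GO | queues: N=1 E=1 S=0 W=2
Step 4 [EW]: N:wait,E:car6-GO,S:wait,W:car4-GO | queues: N=1 E=0 S=0 W=1
Step 5 [NS]: N:car7-GO,E:wait,S:empty,W:wait | queues: N=0 E=0 S=0 W=1
Step 6 [NS]: N:empty,E:wait,S:empty,W:wait | queues: N=0 E=0 S=0 W=1
Step 7 [EW]: N:wait,E:empty,S:wait,W:car8-GO | queues: N=0 E=0 S=0 W=0

N: empty
E: empty
S: empty
W: empty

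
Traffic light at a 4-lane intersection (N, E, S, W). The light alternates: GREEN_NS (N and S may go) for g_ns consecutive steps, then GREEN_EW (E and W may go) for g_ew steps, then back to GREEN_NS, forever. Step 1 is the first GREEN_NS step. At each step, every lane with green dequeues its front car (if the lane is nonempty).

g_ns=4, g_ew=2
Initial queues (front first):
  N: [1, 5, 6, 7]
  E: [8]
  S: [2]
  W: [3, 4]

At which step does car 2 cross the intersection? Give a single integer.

Step 1 [NS]: N:car1-GO,E:wait,S:car2-GO,W:wait | queues: N=3 E=1 S=0 W=2
Step 2 [NS]: N:car5-GO,E:wait,S:empty,W:wait | queues: N=2 E=1 S=0 W=2
Step 3 [NS]: N:car6-GO,E:wait,S:empty,W:wait | queues: N=1 E=1 S=0 W=2
Step 4 [NS]: N:car7-GO,E:wait,S:empty,W:wait | queues: N=0 E=1 S=0 W=2
Step 5 [EW]: N:wait,E:car8-GO,S:wait,W:car3-GO | queues: N=0 E=0 S=0 W=1
Step 6 [EW]: N:wait,E:empty,S:wait,W:car4-GO | queues: N=0 E=0 S=0 W=0
Car 2 crosses at step 1

1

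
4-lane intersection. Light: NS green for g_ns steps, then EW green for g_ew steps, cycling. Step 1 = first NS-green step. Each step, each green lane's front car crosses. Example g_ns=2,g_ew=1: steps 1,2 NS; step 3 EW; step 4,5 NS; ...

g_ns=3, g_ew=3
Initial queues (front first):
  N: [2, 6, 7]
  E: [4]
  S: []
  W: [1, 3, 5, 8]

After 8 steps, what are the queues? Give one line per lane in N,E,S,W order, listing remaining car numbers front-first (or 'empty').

Step 1 [NS]: N:car2-GO,E:wait,S:empty,W:wait | queues: N=2 E=1 S=0 W=4
Step 2 [NS]: N:car6-GO,E:wait,S:empty,W:wait | queues: N=1 E=1 S=0 W=4
Step 3 [NS]: N:car7-GO,E:wait,S:empty,W:wait | queues: N=0 E=1 S=0 W=4
Step 4 [EW]: N:wait,E:car4-GO,S:wait,W:car1-GO | queues: N=0 E=0 S=0 W=3
Step 5 [EW]: N:wait,E:empty,S:wait,W:car3-GO | queues: N=0 E=0 S=0 W=2
Step 6 [EW]: N:wait,E:empty,S:wait,W:car5-GO | queues: N=0 E=0 S=0 W=1
Step 7 [NS]: N:empty,E:wait,S:empty,W:wait | queues: N=0 E=0 S=0 W=1
Step 8 [NS]: N:empty,E:wait,S:empty,W:wait | queues: N=0 E=0 S=0 W=1

N: empty
E: empty
S: empty
W: 8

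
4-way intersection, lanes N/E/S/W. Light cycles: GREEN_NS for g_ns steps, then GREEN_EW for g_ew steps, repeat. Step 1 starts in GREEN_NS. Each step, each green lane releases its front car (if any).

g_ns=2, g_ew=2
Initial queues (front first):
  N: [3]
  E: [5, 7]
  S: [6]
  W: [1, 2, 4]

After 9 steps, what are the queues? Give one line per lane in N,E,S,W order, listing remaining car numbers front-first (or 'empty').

Step 1 [NS]: N:car3-GO,E:wait,S:car6-GO,W:wait | queues: N=0 E=2 S=0 W=3
Step 2 [NS]: N:empty,E:wait,S:empty,W:wait | queues: N=0 E=2 S=0 W=3
Step 3 [EW]: N:wait,E:car5-GO,S:wait,W:car1-GO | queues: N=0 E=1 S=0 W=2
Step 4 [EW]: N:wait,E:car7-GO,S:wait,W:car2-GO | queues: N=0 E=0 S=0 W=1
Step 5 [NS]: N:empty,E:wait,S:empty,W:wait | queues: N=0 E=0 S=0 W=1
Step 6 [NS]: N:empty,E:wait,S:empty,W:wait | queues: N=0 E=0 S=0 W=1
Step 7 [EW]: N:wait,E:empty,S:wait,W:car4-GO | queues: N=0 E=0 S=0 W=0

N: empty
E: empty
S: empty
W: empty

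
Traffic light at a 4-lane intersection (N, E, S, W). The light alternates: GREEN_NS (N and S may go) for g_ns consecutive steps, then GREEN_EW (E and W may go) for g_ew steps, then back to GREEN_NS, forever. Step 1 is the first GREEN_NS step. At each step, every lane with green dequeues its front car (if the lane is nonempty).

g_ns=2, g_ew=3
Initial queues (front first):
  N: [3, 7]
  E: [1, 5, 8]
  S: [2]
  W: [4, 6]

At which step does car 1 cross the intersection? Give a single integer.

Step 1 [NS]: N:car3-GO,E:wait,S:car2-GO,W:wait | queues: N=1 E=3 S=0 W=2
Step 2 [NS]: N:car7-GO,E:wait,S:empty,W:wait | queues: N=0 E=3 S=0 W=2
Step 3 [EW]: N:wait,E:car1-GO,S:wait,W:car4-GO | queues: N=0 E=2 S=0 W=1
Step 4 [EW]: N:wait,E:car5-GO,S:wait,W:car6-GO | queues: N=0 E=1 S=0 W=0
Step 5 [EW]: N:wait,E:car8-GO,S:wait,W:empty | queues: N=0 E=0 S=0 W=0
Car 1 crosses at step 3

3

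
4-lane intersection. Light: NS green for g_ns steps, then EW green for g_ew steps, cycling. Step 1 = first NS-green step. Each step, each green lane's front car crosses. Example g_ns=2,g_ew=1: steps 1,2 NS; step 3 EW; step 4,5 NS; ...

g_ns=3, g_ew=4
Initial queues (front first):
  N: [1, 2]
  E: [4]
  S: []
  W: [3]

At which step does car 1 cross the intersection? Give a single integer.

Step 1 [NS]: N:car1-GO,E:wait,S:empty,W:wait | queues: N=1 E=1 S=0 W=1
Step 2 [NS]: N:car2-GO,E:wait,S:empty,W:wait | queues: N=0 E=1 S=0 W=1
Step 3 [NS]: N:empty,E:wait,S:empty,W:wait | queues: N=0 E=1 S=0 W=1
Step 4 [EW]: N:wait,E:car4-GO,S:wait,W:car3-GO | queues: N=0 E=0 S=0 W=0
Car 1 crosses at step 1

1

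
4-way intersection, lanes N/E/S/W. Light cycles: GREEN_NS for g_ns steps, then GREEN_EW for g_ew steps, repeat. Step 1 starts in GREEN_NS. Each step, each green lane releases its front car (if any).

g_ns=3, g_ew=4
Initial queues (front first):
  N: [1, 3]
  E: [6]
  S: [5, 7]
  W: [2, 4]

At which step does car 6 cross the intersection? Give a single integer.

Step 1 [NS]: N:car1-GO,E:wait,S:car5-GO,W:wait | queues: N=1 E=1 S=1 W=2
Step 2 [NS]: N:car3-GO,E:wait,S:car7-GO,W:wait | queues: N=0 E=1 S=0 W=2
Step 3 [NS]: N:empty,E:wait,S:empty,W:wait | queues: N=0 E=1 S=0 W=2
Step 4 [EW]: N:wait,E:car6-GO,S:wait,W:car2-GO | queues: N=0 E=0 S=0 W=1
Step 5 [EW]: N:wait,E:empty,S:wait,W:car4-GO | queues: N=0 E=0 S=0 W=0
Car 6 crosses at step 4

4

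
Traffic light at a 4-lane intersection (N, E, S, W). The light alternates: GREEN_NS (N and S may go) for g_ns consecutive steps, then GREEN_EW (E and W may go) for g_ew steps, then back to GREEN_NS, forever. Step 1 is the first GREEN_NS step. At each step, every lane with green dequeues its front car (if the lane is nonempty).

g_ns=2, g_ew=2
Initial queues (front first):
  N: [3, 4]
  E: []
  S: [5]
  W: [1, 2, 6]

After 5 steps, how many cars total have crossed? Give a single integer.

Step 1 [NS]: N:car3-GO,E:wait,S:car5-GO,W:wait | queues: N=1 E=0 S=0 W=3
Step 2 [NS]: N:car4-GO,E:wait,S:empty,W:wait | queues: N=0 E=0 S=0 W=3
Step 3 [EW]: N:wait,E:empty,S:wait,W:car1-GO | queues: N=0 E=0 S=0 W=2
Step 4 [EW]: N:wait,E:empty,S:wait,W:car2-GO | queues: N=0 E=0 S=0 W=1
Step 5 [NS]: N:empty,E:wait,S:empty,W:wait | queues: N=0 E=0 S=0 W=1
Cars crossed by step 5: 5

Answer: 5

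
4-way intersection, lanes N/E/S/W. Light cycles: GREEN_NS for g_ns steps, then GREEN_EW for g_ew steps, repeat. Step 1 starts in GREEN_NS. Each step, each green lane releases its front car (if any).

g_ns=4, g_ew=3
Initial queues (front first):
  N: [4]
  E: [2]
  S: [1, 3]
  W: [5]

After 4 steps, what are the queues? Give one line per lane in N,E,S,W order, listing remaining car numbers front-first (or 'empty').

Step 1 [NS]: N:car4-GO,E:wait,S:car1-GO,W:wait | queues: N=0 E=1 S=1 W=1
Step 2 [NS]: N:empty,E:wait,S:car3-GO,W:wait | queues: N=0 E=1 S=0 W=1
Step 3 [NS]: N:empty,E:wait,S:empty,W:wait | queues: N=0 E=1 S=0 W=1
Step 4 [NS]: N:empty,E:wait,S:empty,W:wait | queues: N=0 E=1 S=0 W=1

N: empty
E: 2
S: empty
W: 5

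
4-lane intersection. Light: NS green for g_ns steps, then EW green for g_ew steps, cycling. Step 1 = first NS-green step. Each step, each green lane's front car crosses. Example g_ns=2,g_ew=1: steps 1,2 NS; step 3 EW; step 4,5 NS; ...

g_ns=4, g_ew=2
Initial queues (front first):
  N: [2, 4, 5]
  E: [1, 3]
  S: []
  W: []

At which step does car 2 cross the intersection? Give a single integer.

Step 1 [NS]: N:car2-GO,E:wait,S:empty,W:wait | queues: N=2 E=2 S=0 W=0
Step 2 [NS]: N:car4-GO,E:wait,S:empty,W:wait | queues: N=1 E=2 S=0 W=0
Step 3 [NS]: N:car5-GO,E:wait,S:empty,W:wait | queues: N=0 E=2 S=0 W=0
Step 4 [NS]: N:empty,E:wait,S:empty,W:wait | queues: N=0 E=2 S=0 W=0
Step 5 [EW]: N:wait,E:car1-GO,S:wait,W:empty | queues: N=0 E=1 S=0 W=0
Step 6 [EW]: N:wait,E:car3-GO,S:wait,W:empty | queues: N=0 E=0 S=0 W=0
Car 2 crosses at step 1

1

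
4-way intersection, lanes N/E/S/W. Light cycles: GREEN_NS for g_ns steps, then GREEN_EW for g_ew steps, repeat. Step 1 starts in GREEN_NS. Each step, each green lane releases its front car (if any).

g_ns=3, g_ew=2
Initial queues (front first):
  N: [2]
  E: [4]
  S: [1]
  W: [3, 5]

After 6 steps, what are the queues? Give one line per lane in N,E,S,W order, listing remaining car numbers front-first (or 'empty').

Step 1 [NS]: N:car2-GO,E:wait,S:car1-GO,W:wait | queues: N=0 E=1 S=0 W=2
Step 2 [NS]: N:empty,E:wait,S:empty,W:wait | queues: N=0 E=1 S=0 W=2
Step 3 [NS]: N:empty,E:wait,S:empty,W:wait | queues: N=0 E=1 S=0 W=2
Step 4 [EW]: N:wait,E:car4-GO,S:wait,W:car3-GO | queues: N=0 E=0 S=0 W=1
Step 5 [EW]: N:wait,E:empty,S:wait,W:car5-GO | queues: N=0 E=0 S=0 W=0

N: empty
E: empty
S: empty
W: empty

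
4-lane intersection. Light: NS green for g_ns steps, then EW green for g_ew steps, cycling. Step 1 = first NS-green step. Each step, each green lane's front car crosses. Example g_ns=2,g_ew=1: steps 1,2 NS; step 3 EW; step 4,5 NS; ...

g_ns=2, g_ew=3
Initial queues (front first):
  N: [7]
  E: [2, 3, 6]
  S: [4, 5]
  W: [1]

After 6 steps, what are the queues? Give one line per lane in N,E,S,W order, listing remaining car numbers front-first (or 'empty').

Step 1 [NS]: N:car7-GO,E:wait,S:car4-GO,W:wait | queues: N=0 E=3 S=1 W=1
Step 2 [NS]: N:empty,E:wait,S:car5-GO,W:wait | queues: N=0 E=3 S=0 W=1
Step 3 [EW]: N:wait,E:car2-GO,S:wait,W:car1-GO | queues: N=0 E=2 S=0 W=0
Step 4 [EW]: N:wait,E:car3-GO,S:wait,W:empty | queues: N=0 E=1 S=0 W=0
Step 5 [EW]: N:wait,E:car6-GO,S:wait,W:empty | queues: N=0 E=0 S=0 W=0

N: empty
E: empty
S: empty
W: empty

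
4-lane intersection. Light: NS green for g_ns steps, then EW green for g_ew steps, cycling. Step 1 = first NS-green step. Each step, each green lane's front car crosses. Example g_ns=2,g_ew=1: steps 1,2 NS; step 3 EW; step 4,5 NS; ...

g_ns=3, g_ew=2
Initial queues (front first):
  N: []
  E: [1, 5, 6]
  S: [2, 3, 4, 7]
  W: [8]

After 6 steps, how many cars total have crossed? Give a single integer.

Step 1 [NS]: N:empty,E:wait,S:car2-GO,W:wait | queues: N=0 E=3 S=3 W=1
Step 2 [NS]: N:empty,E:wait,S:car3-GO,W:wait | queues: N=0 E=3 S=2 W=1
Step 3 [NS]: N:empty,E:wait,S:car4-GO,W:wait | queues: N=0 E=3 S=1 W=1
Step 4 [EW]: N:wait,E:car1-GO,S:wait,W:car8-GO | queues: N=0 E=2 S=1 W=0
Step 5 [EW]: N:wait,E:car5-GO,S:wait,W:empty | queues: N=0 E=1 S=1 W=0
Step 6 [NS]: N:empty,E:wait,S:car7-GO,W:wait | queues: N=0 E=1 S=0 W=0
Cars crossed by step 6: 7

Answer: 7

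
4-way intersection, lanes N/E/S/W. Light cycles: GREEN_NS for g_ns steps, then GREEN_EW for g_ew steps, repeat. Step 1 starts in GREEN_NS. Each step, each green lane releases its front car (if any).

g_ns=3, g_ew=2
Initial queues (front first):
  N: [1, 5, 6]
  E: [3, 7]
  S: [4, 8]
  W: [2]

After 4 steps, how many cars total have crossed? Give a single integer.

Answer: 7

Derivation:
Step 1 [NS]: N:car1-GO,E:wait,S:car4-GO,W:wait | queues: N=2 E=2 S=1 W=1
Step 2 [NS]: N:car5-GO,E:wait,S:car8-GO,W:wait | queues: N=1 E=2 S=0 W=1
Step 3 [NS]: N:car6-GO,E:wait,S:empty,W:wait | queues: N=0 E=2 S=0 W=1
Step 4 [EW]: N:wait,E:car3-GO,S:wait,W:car2-GO | queues: N=0 E=1 S=0 W=0
Cars crossed by step 4: 7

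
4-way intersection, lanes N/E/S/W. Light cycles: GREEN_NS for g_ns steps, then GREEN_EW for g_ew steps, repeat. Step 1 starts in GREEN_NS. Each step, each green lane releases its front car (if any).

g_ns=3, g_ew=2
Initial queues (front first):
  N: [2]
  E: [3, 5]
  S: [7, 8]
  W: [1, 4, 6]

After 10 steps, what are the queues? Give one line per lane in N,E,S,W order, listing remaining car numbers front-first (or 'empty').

Step 1 [NS]: N:car2-GO,E:wait,S:car7-GO,W:wait | queues: N=0 E=2 S=1 W=3
Step 2 [NS]: N:empty,E:wait,S:car8-GO,W:wait | queues: N=0 E=2 S=0 W=3
Step 3 [NS]: N:empty,E:wait,S:empty,W:wait | queues: N=0 E=2 S=0 W=3
Step 4 [EW]: N:wait,E:car3-GO,S:wait,W:car1-GO | queues: N=0 E=1 S=0 W=2
Step 5 [EW]: N:wait,E:car5-GO,S:wait,W:car4-GO | queues: N=0 E=0 S=0 W=1
Step 6 [NS]: N:empty,E:wait,S:empty,W:wait | queues: N=0 E=0 S=0 W=1
Step 7 [NS]: N:empty,E:wait,S:empty,W:wait | queues: N=0 E=0 S=0 W=1
Step 8 [NS]: N:empty,E:wait,S:empty,W:wait | queues: N=0 E=0 S=0 W=1
Step 9 [EW]: N:wait,E:empty,S:wait,W:car6-GO | queues: N=0 E=0 S=0 W=0

N: empty
E: empty
S: empty
W: empty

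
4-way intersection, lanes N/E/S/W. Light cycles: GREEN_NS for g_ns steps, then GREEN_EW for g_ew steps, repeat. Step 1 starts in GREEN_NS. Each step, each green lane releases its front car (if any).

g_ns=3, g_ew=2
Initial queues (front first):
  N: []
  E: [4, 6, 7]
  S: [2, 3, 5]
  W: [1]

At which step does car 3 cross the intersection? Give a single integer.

Step 1 [NS]: N:empty,E:wait,S:car2-GO,W:wait | queues: N=0 E=3 S=2 W=1
Step 2 [NS]: N:empty,E:wait,S:car3-GO,W:wait | queues: N=0 E=3 S=1 W=1
Step 3 [NS]: N:empty,E:wait,S:car5-GO,W:wait | queues: N=0 E=3 S=0 W=1
Step 4 [EW]: N:wait,E:car4-GO,S:wait,W:car1-GO | queues: N=0 E=2 S=0 W=0
Step 5 [EW]: N:wait,E:car6-GO,S:wait,W:empty | queues: N=0 E=1 S=0 W=0
Step 6 [NS]: N:empty,E:wait,S:empty,W:wait | queues: N=0 E=1 S=0 W=0
Step 7 [NS]: N:empty,E:wait,S:empty,W:wait | queues: N=0 E=1 S=0 W=0
Step 8 [NS]: N:empty,E:wait,S:empty,W:wait | queues: N=0 E=1 S=0 W=0
Step 9 [EW]: N:wait,E:car7-GO,S:wait,W:empty | queues: N=0 E=0 S=0 W=0
Car 3 crosses at step 2

2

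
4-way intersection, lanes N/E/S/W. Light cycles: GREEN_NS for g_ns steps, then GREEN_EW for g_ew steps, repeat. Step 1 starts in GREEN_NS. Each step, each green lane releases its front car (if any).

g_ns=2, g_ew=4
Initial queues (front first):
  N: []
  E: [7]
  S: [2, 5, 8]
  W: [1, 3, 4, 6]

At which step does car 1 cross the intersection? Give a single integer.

Step 1 [NS]: N:empty,E:wait,S:car2-GO,W:wait | queues: N=0 E=1 S=2 W=4
Step 2 [NS]: N:empty,E:wait,S:car5-GO,W:wait | queues: N=0 E=1 S=1 W=4
Step 3 [EW]: N:wait,E:car7-GO,S:wait,W:car1-GO | queues: N=0 E=0 S=1 W=3
Step 4 [EW]: N:wait,E:empty,S:wait,W:car3-GO | queues: N=0 E=0 S=1 W=2
Step 5 [EW]: N:wait,E:empty,S:wait,W:car4-GO | queues: N=0 E=0 S=1 W=1
Step 6 [EW]: N:wait,E:empty,S:wait,W:car6-GO | queues: N=0 E=0 S=1 W=0
Step 7 [NS]: N:empty,E:wait,S:car8-GO,W:wait | queues: N=0 E=0 S=0 W=0
Car 1 crosses at step 3

3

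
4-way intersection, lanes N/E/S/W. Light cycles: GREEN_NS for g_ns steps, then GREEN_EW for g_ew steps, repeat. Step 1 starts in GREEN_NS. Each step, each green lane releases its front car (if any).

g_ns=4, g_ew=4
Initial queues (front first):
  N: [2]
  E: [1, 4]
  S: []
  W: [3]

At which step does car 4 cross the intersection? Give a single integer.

Step 1 [NS]: N:car2-GO,E:wait,S:empty,W:wait | queues: N=0 E=2 S=0 W=1
Step 2 [NS]: N:empty,E:wait,S:empty,W:wait | queues: N=0 E=2 S=0 W=1
Step 3 [NS]: N:empty,E:wait,S:empty,W:wait | queues: N=0 E=2 S=0 W=1
Step 4 [NS]: N:empty,E:wait,S:empty,W:wait | queues: N=0 E=2 S=0 W=1
Step 5 [EW]: N:wait,E:car1-GO,S:wait,W:car3-GO | queues: N=0 E=1 S=0 W=0
Step 6 [EW]: N:wait,E:car4-GO,S:wait,W:empty | queues: N=0 E=0 S=0 W=0
Car 4 crosses at step 6

6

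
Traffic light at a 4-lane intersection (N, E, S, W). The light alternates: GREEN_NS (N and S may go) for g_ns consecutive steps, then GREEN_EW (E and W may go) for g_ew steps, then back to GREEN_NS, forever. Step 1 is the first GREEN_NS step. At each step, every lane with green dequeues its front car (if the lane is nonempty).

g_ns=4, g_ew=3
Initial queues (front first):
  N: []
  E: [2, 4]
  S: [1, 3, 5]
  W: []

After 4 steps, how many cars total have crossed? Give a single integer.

Step 1 [NS]: N:empty,E:wait,S:car1-GO,W:wait | queues: N=0 E=2 S=2 W=0
Step 2 [NS]: N:empty,E:wait,S:car3-GO,W:wait | queues: N=0 E=2 S=1 W=0
Step 3 [NS]: N:empty,E:wait,S:car5-GO,W:wait | queues: N=0 E=2 S=0 W=0
Step 4 [NS]: N:empty,E:wait,S:empty,W:wait | queues: N=0 E=2 S=0 W=0
Cars crossed by step 4: 3

Answer: 3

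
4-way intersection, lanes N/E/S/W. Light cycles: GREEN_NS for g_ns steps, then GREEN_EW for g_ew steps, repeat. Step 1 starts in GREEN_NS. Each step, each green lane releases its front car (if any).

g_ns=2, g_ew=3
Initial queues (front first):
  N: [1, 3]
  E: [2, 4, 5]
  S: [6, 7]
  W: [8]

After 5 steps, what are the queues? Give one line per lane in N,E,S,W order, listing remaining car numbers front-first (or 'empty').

Step 1 [NS]: N:car1-GO,E:wait,S:car6-GO,W:wait | queues: N=1 E=3 S=1 W=1
Step 2 [NS]: N:car3-GO,E:wait,S:car7-GO,W:wait | queues: N=0 E=3 S=0 W=1
Step 3 [EW]: N:wait,E:car2-GO,S:wait,W:car8-GO | queues: N=0 E=2 S=0 W=0
Step 4 [EW]: N:wait,E:car4-GO,S:wait,W:empty | queues: N=0 E=1 S=0 W=0
Step 5 [EW]: N:wait,E:car5-GO,S:wait,W:empty | queues: N=0 E=0 S=0 W=0

N: empty
E: empty
S: empty
W: empty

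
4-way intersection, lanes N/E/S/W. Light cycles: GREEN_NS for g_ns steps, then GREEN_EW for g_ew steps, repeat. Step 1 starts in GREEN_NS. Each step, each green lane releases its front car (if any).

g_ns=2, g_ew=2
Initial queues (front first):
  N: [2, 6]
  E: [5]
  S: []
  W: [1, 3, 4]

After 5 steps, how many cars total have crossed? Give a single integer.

Step 1 [NS]: N:car2-GO,E:wait,S:empty,W:wait | queues: N=1 E=1 S=0 W=3
Step 2 [NS]: N:car6-GO,E:wait,S:empty,W:wait | queues: N=0 E=1 S=0 W=3
Step 3 [EW]: N:wait,E:car5-GO,S:wait,W:car1-GO | queues: N=0 E=0 S=0 W=2
Step 4 [EW]: N:wait,E:empty,S:wait,W:car3-GO | queues: N=0 E=0 S=0 W=1
Step 5 [NS]: N:empty,E:wait,S:empty,W:wait | queues: N=0 E=0 S=0 W=1
Cars crossed by step 5: 5

Answer: 5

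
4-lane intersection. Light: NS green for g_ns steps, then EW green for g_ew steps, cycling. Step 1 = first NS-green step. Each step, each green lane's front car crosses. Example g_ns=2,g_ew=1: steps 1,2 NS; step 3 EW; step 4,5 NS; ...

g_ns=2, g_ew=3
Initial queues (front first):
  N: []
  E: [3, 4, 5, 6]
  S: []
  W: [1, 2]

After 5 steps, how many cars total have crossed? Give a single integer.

Step 1 [NS]: N:empty,E:wait,S:empty,W:wait | queues: N=0 E=4 S=0 W=2
Step 2 [NS]: N:empty,E:wait,S:empty,W:wait | queues: N=0 E=4 S=0 W=2
Step 3 [EW]: N:wait,E:car3-GO,S:wait,W:car1-GO | queues: N=0 E=3 S=0 W=1
Step 4 [EW]: N:wait,E:car4-GO,S:wait,W:car2-GO | queues: N=0 E=2 S=0 W=0
Step 5 [EW]: N:wait,E:car5-GO,S:wait,W:empty | queues: N=0 E=1 S=0 W=0
Cars crossed by step 5: 5

Answer: 5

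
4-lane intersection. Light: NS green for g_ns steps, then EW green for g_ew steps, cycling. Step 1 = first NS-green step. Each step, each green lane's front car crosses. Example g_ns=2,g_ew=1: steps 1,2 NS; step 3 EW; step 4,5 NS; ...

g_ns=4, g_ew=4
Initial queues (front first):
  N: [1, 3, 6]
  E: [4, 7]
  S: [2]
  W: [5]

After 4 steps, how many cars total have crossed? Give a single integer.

Answer: 4

Derivation:
Step 1 [NS]: N:car1-GO,E:wait,S:car2-GO,W:wait | queues: N=2 E=2 S=0 W=1
Step 2 [NS]: N:car3-GO,E:wait,S:empty,W:wait | queues: N=1 E=2 S=0 W=1
Step 3 [NS]: N:car6-GO,E:wait,S:empty,W:wait | queues: N=0 E=2 S=0 W=1
Step 4 [NS]: N:empty,E:wait,S:empty,W:wait | queues: N=0 E=2 S=0 W=1
Cars crossed by step 4: 4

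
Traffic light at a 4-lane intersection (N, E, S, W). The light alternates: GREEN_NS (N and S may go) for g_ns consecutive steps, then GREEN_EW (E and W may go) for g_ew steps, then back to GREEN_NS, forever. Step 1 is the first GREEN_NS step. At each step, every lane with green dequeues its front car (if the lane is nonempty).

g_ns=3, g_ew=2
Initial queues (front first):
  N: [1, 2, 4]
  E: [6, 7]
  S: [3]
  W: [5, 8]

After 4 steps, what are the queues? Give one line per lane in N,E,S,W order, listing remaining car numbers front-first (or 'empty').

Step 1 [NS]: N:car1-GO,E:wait,S:car3-GO,W:wait | queues: N=2 E=2 S=0 W=2
Step 2 [NS]: N:car2-GO,E:wait,S:empty,W:wait | queues: N=1 E=2 S=0 W=2
Step 3 [NS]: N:car4-GO,E:wait,S:empty,W:wait | queues: N=0 E=2 S=0 W=2
Step 4 [EW]: N:wait,E:car6-GO,S:wait,W:car5-GO | queues: N=0 E=1 S=0 W=1

N: empty
E: 7
S: empty
W: 8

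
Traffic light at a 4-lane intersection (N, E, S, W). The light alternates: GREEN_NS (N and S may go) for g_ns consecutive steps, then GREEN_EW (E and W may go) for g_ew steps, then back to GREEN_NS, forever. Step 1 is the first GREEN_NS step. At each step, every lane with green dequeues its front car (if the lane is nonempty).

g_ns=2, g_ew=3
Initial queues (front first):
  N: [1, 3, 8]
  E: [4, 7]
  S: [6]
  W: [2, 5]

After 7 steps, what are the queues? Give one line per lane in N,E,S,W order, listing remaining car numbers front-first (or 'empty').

Step 1 [NS]: N:car1-GO,E:wait,S:car6-GO,W:wait | queues: N=2 E=2 S=0 W=2
Step 2 [NS]: N:car3-GO,E:wait,S:empty,W:wait | queues: N=1 E=2 S=0 W=2
Step 3 [EW]: N:wait,E:car4-GO,S:wait,W:car2-GO | queues: N=1 E=1 S=0 W=1
Step 4 [EW]: N:wait,E:car7-GO,S:wait,W:car5-GO | queues: N=1 E=0 S=0 W=0
Step 5 [EW]: N:wait,E:empty,S:wait,W:empty | queues: N=1 E=0 S=0 W=0
Step 6 [NS]: N:car8-GO,E:wait,S:empty,W:wait | queues: N=0 E=0 S=0 W=0

N: empty
E: empty
S: empty
W: empty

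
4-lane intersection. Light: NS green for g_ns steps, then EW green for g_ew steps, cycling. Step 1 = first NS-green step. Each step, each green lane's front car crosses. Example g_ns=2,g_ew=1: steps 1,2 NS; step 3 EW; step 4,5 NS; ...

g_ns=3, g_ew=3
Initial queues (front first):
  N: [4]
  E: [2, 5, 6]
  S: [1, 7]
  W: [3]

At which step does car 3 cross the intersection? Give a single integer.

Step 1 [NS]: N:car4-GO,E:wait,S:car1-GO,W:wait | queues: N=0 E=3 S=1 W=1
Step 2 [NS]: N:empty,E:wait,S:car7-GO,W:wait | queues: N=0 E=3 S=0 W=1
Step 3 [NS]: N:empty,E:wait,S:empty,W:wait | queues: N=0 E=3 S=0 W=1
Step 4 [EW]: N:wait,E:car2-GO,S:wait,W:car3-GO | queues: N=0 E=2 S=0 W=0
Step 5 [EW]: N:wait,E:car5-GO,S:wait,W:empty | queues: N=0 E=1 S=0 W=0
Step 6 [EW]: N:wait,E:car6-GO,S:wait,W:empty | queues: N=0 E=0 S=0 W=0
Car 3 crosses at step 4

4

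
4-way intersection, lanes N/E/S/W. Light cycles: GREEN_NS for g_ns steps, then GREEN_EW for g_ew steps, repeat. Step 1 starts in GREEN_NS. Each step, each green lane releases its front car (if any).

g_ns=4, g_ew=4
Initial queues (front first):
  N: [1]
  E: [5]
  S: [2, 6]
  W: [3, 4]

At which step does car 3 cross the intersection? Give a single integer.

Step 1 [NS]: N:car1-GO,E:wait,S:car2-GO,W:wait | queues: N=0 E=1 S=1 W=2
Step 2 [NS]: N:empty,E:wait,S:car6-GO,W:wait | queues: N=0 E=1 S=0 W=2
Step 3 [NS]: N:empty,E:wait,S:empty,W:wait | queues: N=0 E=1 S=0 W=2
Step 4 [NS]: N:empty,E:wait,S:empty,W:wait | queues: N=0 E=1 S=0 W=2
Step 5 [EW]: N:wait,E:car5-GO,S:wait,W:car3-GO | queues: N=0 E=0 S=0 W=1
Step 6 [EW]: N:wait,E:empty,S:wait,W:car4-GO | queues: N=0 E=0 S=0 W=0
Car 3 crosses at step 5

5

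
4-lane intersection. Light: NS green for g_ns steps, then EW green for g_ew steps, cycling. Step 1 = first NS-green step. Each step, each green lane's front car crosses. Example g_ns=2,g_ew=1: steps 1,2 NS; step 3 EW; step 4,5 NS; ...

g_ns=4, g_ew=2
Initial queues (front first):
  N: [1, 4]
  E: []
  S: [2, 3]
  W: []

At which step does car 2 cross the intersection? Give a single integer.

Step 1 [NS]: N:car1-GO,E:wait,S:car2-GO,W:wait | queues: N=1 E=0 S=1 W=0
Step 2 [NS]: N:car4-GO,E:wait,S:car3-GO,W:wait | queues: N=0 E=0 S=0 W=0
Car 2 crosses at step 1

1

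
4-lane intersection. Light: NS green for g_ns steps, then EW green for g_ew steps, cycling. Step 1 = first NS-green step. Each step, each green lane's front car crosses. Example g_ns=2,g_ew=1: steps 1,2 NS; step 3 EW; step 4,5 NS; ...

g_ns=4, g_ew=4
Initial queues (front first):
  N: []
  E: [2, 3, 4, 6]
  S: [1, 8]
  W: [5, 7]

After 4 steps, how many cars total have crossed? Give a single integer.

Step 1 [NS]: N:empty,E:wait,S:car1-GO,W:wait | queues: N=0 E=4 S=1 W=2
Step 2 [NS]: N:empty,E:wait,S:car8-GO,W:wait | queues: N=0 E=4 S=0 W=2
Step 3 [NS]: N:empty,E:wait,S:empty,W:wait | queues: N=0 E=4 S=0 W=2
Step 4 [NS]: N:empty,E:wait,S:empty,W:wait | queues: N=0 E=4 S=0 W=2
Cars crossed by step 4: 2

Answer: 2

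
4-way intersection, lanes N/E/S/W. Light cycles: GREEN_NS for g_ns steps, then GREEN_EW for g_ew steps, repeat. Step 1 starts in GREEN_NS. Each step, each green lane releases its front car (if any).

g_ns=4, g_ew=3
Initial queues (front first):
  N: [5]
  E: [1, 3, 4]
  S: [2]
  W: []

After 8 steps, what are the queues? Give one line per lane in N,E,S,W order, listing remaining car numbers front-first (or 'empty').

Step 1 [NS]: N:car5-GO,E:wait,S:car2-GO,W:wait | queues: N=0 E=3 S=0 W=0
Step 2 [NS]: N:empty,E:wait,S:empty,W:wait | queues: N=0 E=3 S=0 W=0
Step 3 [NS]: N:empty,E:wait,S:empty,W:wait | queues: N=0 E=3 S=0 W=0
Step 4 [NS]: N:empty,E:wait,S:empty,W:wait | queues: N=0 E=3 S=0 W=0
Step 5 [EW]: N:wait,E:car1-GO,S:wait,W:empty | queues: N=0 E=2 S=0 W=0
Step 6 [EW]: N:wait,E:car3-GO,S:wait,W:empty | queues: N=0 E=1 S=0 W=0
Step 7 [EW]: N:wait,E:car4-GO,S:wait,W:empty | queues: N=0 E=0 S=0 W=0

N: empty
E: empty
S: empty
W: empty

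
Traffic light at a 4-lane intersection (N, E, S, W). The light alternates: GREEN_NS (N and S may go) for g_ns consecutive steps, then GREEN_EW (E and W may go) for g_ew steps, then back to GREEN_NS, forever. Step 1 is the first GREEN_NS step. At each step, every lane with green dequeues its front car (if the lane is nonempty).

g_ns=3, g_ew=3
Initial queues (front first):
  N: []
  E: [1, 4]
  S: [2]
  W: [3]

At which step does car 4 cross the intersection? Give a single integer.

Step 1 [NS]: N:empty,E:wait,S:car2-GO,W:wait | queues: N=0 E=2 S=0 W=1
Step 2 [NS]: N:empty,E:wait,S:empty,W:wait | queues: N=0 E=2 S=0 W=1
Step 3 [NS]: N:empty,E:wait,S:empty,W:wait | queues: N=0 E=2 S=0 W=1
Step 4 [EW]: N:wait,E:car1-GO,S:wait,W:car3-GO | queues: N=0 E=1 S=0 W=0
Step 5 [EW]: N:wait,E:car4-GO,S:wait,W:empty | queues: N=0 E=0 S=0 W=0
Car 4 crosses at step 5

5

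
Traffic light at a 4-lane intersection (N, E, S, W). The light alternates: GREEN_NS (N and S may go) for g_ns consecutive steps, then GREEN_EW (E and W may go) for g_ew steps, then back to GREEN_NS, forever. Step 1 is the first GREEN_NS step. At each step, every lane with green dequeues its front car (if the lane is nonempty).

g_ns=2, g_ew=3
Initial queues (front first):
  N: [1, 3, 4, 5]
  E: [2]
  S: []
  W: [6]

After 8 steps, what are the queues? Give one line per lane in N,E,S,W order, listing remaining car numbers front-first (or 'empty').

Step 1 [NS]: N:car1-GO,E:wait,S:empty,W:wait | queues: N=3 E=1 S=0 W=1
Step 2 [NS]: N:car3-GO,E:wait,S:empty,W:wait | queues: N=2 E=1 S=0 W=1
Step 3 [EW]: N:wait,E:car2-GO,S:wait,W:car6-GO | queues: N=2 E=0 S=0 W=0
Step 4 [EW]: N:wait,E:empty,S:wait,W:empty | queues: N=2 E=0 S=0 W=0
Step 5 [EW]: N:wait,E:empty,S:wait,W:empty | queues: N=2 E=0 S=0 W=0
Step 6 [NS]: N:car4-GO,E:wait,S:empty,W:wait | queues: N=1 E=0 S=0 W=0
Step 7 [NS]: N:car5-GO,E:wait,S:empty,W:wait | queues: N=0 E=0 S=0 W=0

N: empty
E: empty
S: empty
W: empty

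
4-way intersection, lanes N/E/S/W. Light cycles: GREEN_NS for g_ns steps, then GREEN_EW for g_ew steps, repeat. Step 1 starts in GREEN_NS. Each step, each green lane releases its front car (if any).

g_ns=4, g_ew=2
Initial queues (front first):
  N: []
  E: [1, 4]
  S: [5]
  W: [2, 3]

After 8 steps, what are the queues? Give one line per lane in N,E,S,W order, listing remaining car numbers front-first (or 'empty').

Step 1 [NS]: N:empty,E:wait,S:car5-GO,W:wait | queues: N=0 E=2 S=0 W=2
Step 2 [NS]: N:empty,E:wait,S:empty,W:wait | queues: N=0 E=2 S=0 W=2
Step 3 [NS]: N:empty,E:wait,S:empty,W:wait | queues: N=0 E=2 S=0 W=2
Step 4 [NS]: N:empty,E:wait,S:empty,W:wait | queues: N=0 E=2 S=0 W=2
Step 5 [EW]: N:wait,E:car1-GO,S:wait,W:car2-GO | queues: N=0 E=1 S=0 W=1
Step 6 [EW]: N:wait,E:car4-GO,S:wait,W:car3-GO | queues: N=0 E=0 S=0 W=0

N: empty
E: empty
S: empty
W: empty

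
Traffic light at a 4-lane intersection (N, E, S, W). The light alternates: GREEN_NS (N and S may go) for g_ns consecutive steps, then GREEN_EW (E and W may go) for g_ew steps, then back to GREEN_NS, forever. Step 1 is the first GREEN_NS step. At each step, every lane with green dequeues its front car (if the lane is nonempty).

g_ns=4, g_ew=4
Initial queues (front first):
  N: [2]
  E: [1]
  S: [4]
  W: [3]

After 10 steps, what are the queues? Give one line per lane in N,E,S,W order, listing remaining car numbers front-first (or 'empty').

Step 1 [NS]: N:car2-GO,E:wait,S:car4-GO,W:wait | queues: N=0 E=1 S=0 W=1
Step 2 [NS]: N:empty,E:wait,S:empty,W:wait | queues: N=0 E=1 S=0 W=1
Step 3 [NS]: N:empty,E:wait,S:empty,W:wait | queues: N=0 E=1 S=0 W=1
Step 4 [NS]: N:empty,E:wait,S:empty,W:wait | queues: N=0 E=1 S=0 W=1
Step 5 [EW]: N:wait,E:car1-GO,S:wait,W:car3-GO | queues: N=0 E=0 S=0 W=0

N: empty
E: empty
S: empty
W: empty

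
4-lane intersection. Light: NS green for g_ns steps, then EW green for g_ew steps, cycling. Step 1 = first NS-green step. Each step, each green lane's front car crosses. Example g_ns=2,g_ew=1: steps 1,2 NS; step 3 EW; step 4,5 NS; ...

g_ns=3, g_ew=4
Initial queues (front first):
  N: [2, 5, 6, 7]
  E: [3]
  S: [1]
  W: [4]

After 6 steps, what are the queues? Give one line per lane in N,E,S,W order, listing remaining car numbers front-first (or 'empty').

Step 1 [NS]: N:car2-GO,E:wait,S:car1-GO,W:wait | queues: N=3 E=1 S=0 W=1
Step 2 [NS]: N:car5-GO,E:wait,S:empty,W:wait | queues: N=2 E=1 S=0 W=1
Step 3 [NS]: N:car6-GO,E:wait,S:empty,W:wait | queues: N=1 E=1 S=0 W=1
Step 4 [EW]: N:wait,E:car3-GO,S:wait,W:car4-GO | queues: N=1 E=0 S=0 W=0
Step 5 [EW]: N:wait,E:empty,S:wait,W:empty | queues: N=1 E=0 S=0 W=0
Step 6 [EW]: N:wait,E:empty,S:wait,W:empty | queues: N=1 E=0 S=0 W=0

N: 7
E: empty
S: empty
W: empty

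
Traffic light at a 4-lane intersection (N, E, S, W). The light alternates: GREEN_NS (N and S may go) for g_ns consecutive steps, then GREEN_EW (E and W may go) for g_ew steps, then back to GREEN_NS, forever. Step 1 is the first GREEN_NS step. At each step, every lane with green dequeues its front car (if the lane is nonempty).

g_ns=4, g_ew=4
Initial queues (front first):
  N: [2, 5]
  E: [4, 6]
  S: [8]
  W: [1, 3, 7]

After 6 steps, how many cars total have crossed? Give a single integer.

Answer: 7

Derivation:
Step 1 [NS]: N:car2-GO,E:wait,S:car8-GO,W:wait | queues: N=1 E=2 S=0 W=3
Step 2 [NS]: N:car5-GO,E:wait,S:empty,W:wait | queues: N=0 E=2 S=0 W=3
Step 3 [NS]: N:empty,E:wait,S:empty,W:wait | queues: N=0 E=2 S=0 W=3
Step 4 [NS]: N:empty,E:wait,S:empty,W:wait | queues: N=0 E=2 S=0 W=3
Step 5 [EW]: N:wait,E:car4-GO,S:wait,W:car1-GO | queues: N=0 E=1 S=0 W=2
Step 6 [EW]: N:wait,E:car6-GO,S:wait,W:car3-GO | queues: N=0 E=0 S=0 W=1
Cars crossed by step 6: 7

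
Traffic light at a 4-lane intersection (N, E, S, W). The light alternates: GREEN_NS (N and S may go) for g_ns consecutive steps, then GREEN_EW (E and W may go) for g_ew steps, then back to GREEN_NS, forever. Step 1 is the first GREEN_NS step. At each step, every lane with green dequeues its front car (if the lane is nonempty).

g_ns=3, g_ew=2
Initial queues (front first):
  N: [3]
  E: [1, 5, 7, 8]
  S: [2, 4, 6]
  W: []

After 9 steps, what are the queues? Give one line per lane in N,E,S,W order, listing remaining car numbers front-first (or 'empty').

Step 1 [NS]: N:car3-GO,E:wait,S:car2-GO,W:wait | queues: N=0 E=4 S=2 W=0
Step 2 [NS]: N:empty,E:wait,S:car4-GO,W:wait | queues: N=0 E=4 S=1 W=0
Step 3 [NS]: N:empty,E:wait,S:car6-GO,W:wait | queues: N=0 E=4 S=0 W=0
Step 4 [EW]: N:wait,E:car1-GO,S:wait,W:empty | queues: N=0 E=3 S=0 W=0
Step 5 [EW]: N:wait,E:car5-GO,S:wait,W:empty | queues: N=0 E=2 S=0 W=0
Step 6 [NS]: N:empty,E:wait,S:empty,W:wait | queues: N=0 E=2 S=0 W=0
Step 7 [NS]: N:empty,E:wait,S:empty,W:wait | queues: N=0 E=2 S=0 W=0
Step 8 [NS]: N:empty,E:wait,S:empty,W:wait | queues: N=0 E=2 S=0 W=0
Step 9 [EW]: N:wait,E:car7-GO,S:wait,W:empty | queues: N=0 E=1 S=0 W=0

N: empty
E: 8
S: empty
W: empty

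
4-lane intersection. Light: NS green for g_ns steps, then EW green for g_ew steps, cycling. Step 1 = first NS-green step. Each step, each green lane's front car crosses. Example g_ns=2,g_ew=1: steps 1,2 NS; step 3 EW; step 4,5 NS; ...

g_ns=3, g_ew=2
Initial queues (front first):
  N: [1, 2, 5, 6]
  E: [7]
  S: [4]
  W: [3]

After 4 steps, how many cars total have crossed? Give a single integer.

Answer: 6

Derivation:
Step 1 [NS]: N:car1-GO,E:wait,S:car4-GO,W:wait | queues: N=3 E=1 S=0 W=1
Step 2 [NS]: N:car2-GO,E:wait,S:empty,W:wait | queues: N=2 E=1 S=0 W=1
Step 3 [NS]: N:car5-GO,E:wait,S:empty,W:wait | queues: N=1 E=1 S=0 W=1
Step 4 [EW]: N:wait,E:car7-GO,S:wait,W:car3-GO | queues: N=1 E=0 S=0 W=0
Cars crossed by step 4: 6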